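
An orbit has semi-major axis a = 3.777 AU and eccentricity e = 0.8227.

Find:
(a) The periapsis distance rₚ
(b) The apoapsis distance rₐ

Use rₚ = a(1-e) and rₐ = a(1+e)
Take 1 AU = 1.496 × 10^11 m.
a = 3.777 AU = 5.65039 × 10^11 m
e = 0.8227:  1 − e = 0.1773,  1 + e = 1.8227
(a) rₚ = a(1 − e) = 5.65039 × 10^11 m × 0.1773 = 1.00181 × 10^11 m ≈ 0.6697 AU
(b) rₐ = a(1 + e) = 5.65039 × 10^11 m × 1.8227 = 1.0299 × 10^12 m ≈ 6.884 AU

Final answer:
(a) rₚ = 0.6697 AU
(b) rₐ = 6.884 AU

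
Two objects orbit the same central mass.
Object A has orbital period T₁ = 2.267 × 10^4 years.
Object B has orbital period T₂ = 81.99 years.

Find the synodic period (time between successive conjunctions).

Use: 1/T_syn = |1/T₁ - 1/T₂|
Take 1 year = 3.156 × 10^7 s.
T₁ = 2.267 × 10^4 years = 7.15465 × 10^11 s
T₂ = 81.99 years = 2.5876 × 10^9 s
1/T₁ = 1.39769 × 10^-12 s⁻¹
1/T₂ = 3.86458 × 10^-10 s⁻¹
|1/T₁ − 1/T₂| = 3.8506 × 10^-10 s⁻¹
T_syn = 1 / |1/T₁ − 1/T₂| = 2.597 × 10^9 s ≈ 82.29 years

Final answer: T_syn = 82.29 years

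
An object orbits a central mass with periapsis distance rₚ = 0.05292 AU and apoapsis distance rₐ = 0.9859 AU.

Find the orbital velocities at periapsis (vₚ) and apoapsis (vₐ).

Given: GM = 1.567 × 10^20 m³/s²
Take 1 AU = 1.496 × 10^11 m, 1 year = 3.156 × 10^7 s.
rₚ = 0.05292 AU = 7.91683 × 10^9 m
rₐ = 0.9859 AU = 1.47491 × 10^11 m
GM = 1.567 × 10^20 m³/s²
a = (rₚ + rₐ)/2 = 7.77037 × 10^10 m
Vis-viva: v² = GM (2/r − 1/a)
vₚ² = 1.567 × 10^20 × (2.52626 × 10^-10 − 1.28694 × 10^-11) = 3.75699 × 10^10 m²/s²
vₚ = 193830 m/s ≈ 40.89 AU/year
vₐ² = 1.567 × 10^20 × (1.35602 × 10^-11 − 1.28694 × 10^-11) = 1.08247 × 10^8 m²/s²
vₐ = 10404.2 m/s ≈ 2.195 AU/year

Final answer: vₚ = 40.89 AU/year, vₐ = 2.195 AU/year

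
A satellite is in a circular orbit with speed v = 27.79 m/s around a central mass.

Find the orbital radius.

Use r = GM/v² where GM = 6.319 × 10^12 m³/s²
v = 27.79 m/s
GM = 6.319 × 10^12 m³/s²
v² = 772.284 m²/s²
r = GM/v² = (6.319 × 10^12) / 772.284 = 8.18222 × 10^9 m ≈ 8.182 Gm

Final answer: 8.182 Gm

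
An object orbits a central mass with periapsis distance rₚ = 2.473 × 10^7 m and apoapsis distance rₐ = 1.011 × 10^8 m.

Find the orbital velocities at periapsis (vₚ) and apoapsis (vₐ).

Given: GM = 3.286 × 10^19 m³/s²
rₚ = 2.473 × 10^7 m
rₐ = 1.011 × 10^8 m
GM = 3.286 × 10^19 m³/s²
a = (rₚ + rₐ)/2 = 6.2915 × 10^7 m
Vis-viva: v² = GM (2/r − 1/a)
vₚ² = 3.286 × 10^19 × (8.08734 × 10^-8 − 1.58945 × 10^-8) = 2.13521 × 10^12 m²/s²
vₚ = 1.46124 × 10^6 m/s ≈ 1461 km/s
vₐ² = 3.286 × 10^19 × (1.97824 × 10^-8 − 1.58945 × 10^-8) = 1.27757 × 10^11 m²/s²
vₐ = 357432 m/s ≈ 357.4 km/s

Final answer: vₚ = 1461 km/s, vₐ = 357.4 km/s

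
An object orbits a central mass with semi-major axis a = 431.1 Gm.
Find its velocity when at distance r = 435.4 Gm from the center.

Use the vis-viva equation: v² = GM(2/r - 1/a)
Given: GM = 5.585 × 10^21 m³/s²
a = 431.1 Gm = 4.311 × 10^11 m
r = 435.4 Gm = 4.354 × 10^11 m
GM = 5.585 × 10^21 m³/s²
2/r − 1/a = 4.59348 × 10^-12 − 2.31965 × 10^-12 = 2.27383 × 10^-12 m⁻¹
v² = GM (2/r − 1/a) = 1.26993 × 10^10 m²/s²
v = 112691 m/s ≈ 112.7 km/s

Final answer: 112.7 km/s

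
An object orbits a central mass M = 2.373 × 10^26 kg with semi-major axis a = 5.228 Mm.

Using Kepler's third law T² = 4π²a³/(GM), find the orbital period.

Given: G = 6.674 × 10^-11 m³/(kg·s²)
M = 2.373 × 10^26 kg
GM = G × M = 6.674 × 10^-11 × 2.373 × 10^26 = 1.58374 × 10^16 m³/s²
a = 5.228 Mm = 5.228 × 10^6 m
a³ = 1.42892 × 10^20 m³
T = 2π √(a³/GM) = 2π √((1.42892 × 10^20) / (1.58374 × 10^16)) = 2π × 94.9864 s
T = 596.817 s ≈ 9.947 minutes

Final answer: 9.947 minutes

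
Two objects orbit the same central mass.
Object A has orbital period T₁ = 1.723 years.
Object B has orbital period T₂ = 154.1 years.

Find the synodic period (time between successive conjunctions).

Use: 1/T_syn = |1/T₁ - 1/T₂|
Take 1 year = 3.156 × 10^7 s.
T₁ = 1.723 years = 5.43779 × 10^7 s
T₂ = 154.1 years = 4.8634 × 10^9 s
1/T₁ = 1.83898 × 10^-8 s⁻¹
1/T₂ = 2.05618 × 10^-10 s⁻¹
|1/T₁ − 1/T₂| = 1.81842 × 10^-8 s⁻¹
T_syn = 1 / |1/T₁ − 1/T₂| = 5.49928 × 10^7 s ≈ 1.742 years

Final answer: T_syn = 1.742 years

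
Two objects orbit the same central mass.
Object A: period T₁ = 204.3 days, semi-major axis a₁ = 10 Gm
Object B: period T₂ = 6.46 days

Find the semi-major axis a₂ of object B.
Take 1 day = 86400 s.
T₁ = 204.3 days = 1.76515 × 10^7 s
T₂ = 6.46 days = 558144 s
a₁ = 10 Gm = 1 × 10^10 m
Kepler's third law: (T₂/T₁)² = (a₂/a₁)³  ⇒  a₂ = a₁ (T₂/T₁)^(2/3)
T₂/T₁ = 0.0316202
(T₂/T₁)^(2/3) = 0.0999945
a₂ = 1 × 10^10 m × 0.0999945 = 9.99945 × 10^8 m ≈ 999.9 Mm

Final answer: a₂ = 999.9 Mm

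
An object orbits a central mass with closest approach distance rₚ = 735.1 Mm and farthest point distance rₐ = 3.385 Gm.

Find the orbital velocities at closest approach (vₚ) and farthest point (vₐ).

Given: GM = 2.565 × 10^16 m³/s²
rₚ = 735.1 Mm = 7.351 × 10^8 m
rₐ = 3.385 Gm = 3.385 × 10^9 m
GM = 2.565 × 10^16 m³/s²
a = (rₚ + rₐ)/2 = 2.06005 × 10^9 m
Vis-viva: v² = GM (2/r − 1/a)
vₚ² = 2.565 × 10^16 × (2.72072 × 10^-9 − 4.85425 × 10^-10) = 5.73353 × 10^7 m²/s²
vₚ = 7572.01 m/s ≈ 7.572 km/s
vₐ² = 2.565 × 10^16 × (5.90842 × 10^-10 − 4.85425 × 10^-10) = 2.70394 × 10^6 m²/s²
vₐ = 1644.37 m/s ≈ 1.644 km/s

Final answer: vₚ = 7.572 km/s, vₐ = 1.644 km/s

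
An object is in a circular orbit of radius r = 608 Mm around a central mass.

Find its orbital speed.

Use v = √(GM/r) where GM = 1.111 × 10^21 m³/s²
r = 608 Mm = 6.08 × 10^8 m
GM = 1.111 × 10^21 m³/s²
GM/r = (1.111 × 10^21) / (6.08 × 10^8) = 1.8273 × 10^12 m²/s²
v = √(GM/r) = 1.35178 × 10^6 m/s ≈ 1352 km/s

Final answer: 1352 km/s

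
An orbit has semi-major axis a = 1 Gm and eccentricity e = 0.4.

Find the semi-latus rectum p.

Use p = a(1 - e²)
a = 1 Gm = 1 × 10^9 m
e = 0.4,  e² = 0.16,  1 − e² = 0.84
p = a(1 − e²) = 1 × 10^9 m × 0.84 = 8.4 × 10^8 m ≈ 840 Mm

Final answer: p = 840 Mm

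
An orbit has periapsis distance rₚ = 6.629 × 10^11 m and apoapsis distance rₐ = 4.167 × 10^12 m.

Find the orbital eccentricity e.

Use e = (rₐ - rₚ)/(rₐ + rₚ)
rₚ = 6.629 × 10^11 m
rₐ = 4.167 × 10^12 m
rₐ − rₚ = 3.5041 × 10^12 m
rₐ + rₚ = 4.8299 × 10^12 m
e = (rₐ − rₚ)/(rₐ + rₚ) = 0.725502

Final answer: e = 0.7255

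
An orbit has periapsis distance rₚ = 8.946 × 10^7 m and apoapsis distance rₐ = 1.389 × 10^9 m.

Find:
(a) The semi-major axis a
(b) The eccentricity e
rₚ = 8.946 × 10^7 m
rₐ = 1.389 × 10^9 m
(a) a = (rₚ + rₐ)/2 = 7.3923 × 10^8 m ≈ 7.392 × 10^8 m
(b) e = (rₐ − rₚ)/(rₐ + rₚ) = (1.29954 × 10^9) / (1.47846 × 10^9) = 0.878982

Final answer:
(a) a = 7.392 × 10^8 m
(b) e = 0.879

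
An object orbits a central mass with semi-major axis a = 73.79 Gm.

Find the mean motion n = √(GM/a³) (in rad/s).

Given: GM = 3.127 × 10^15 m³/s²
a = 73.79 Gm = 7.379 × 10^10 m
GM = 3.127 × 10^15 m³/s²
a³ = 4.01784 × 10^32 m³
GM/a³ = (3.127 × 10^15) / (4.01784 × 10^32) = 7.78279 × 10^-18 s⁻²
n = √(GM/a³) = 2.78977 × 10^-9 rad/s ≈ 2.79 × 10^-9 rad/s

Final answer: n = 2.79 × 10^-9 rad/s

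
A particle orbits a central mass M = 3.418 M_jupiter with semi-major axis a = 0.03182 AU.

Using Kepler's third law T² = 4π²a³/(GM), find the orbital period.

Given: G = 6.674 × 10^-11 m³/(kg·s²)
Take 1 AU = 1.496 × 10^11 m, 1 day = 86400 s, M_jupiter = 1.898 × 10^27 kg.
M = 3.418 M_jupiter = 6.48736 × 10^27 kg
GM = G × M = 6.674 × 10^-11 × 6.48736 × 10^27 = 4.32967 × 10^17 m³/s²
a = 0.03182 AU = 4.76027 × 10^9 m
a³ = 1.07869 × 10^29 m³
T = 2π √(a³/GM) = 2π √((1.07869 × 10^29) / (4.32967 × 10^17)) = 2π × 499138 s
T = 3.13617 × 10^6 s ≈ 36.3 days

Final answer: 36.3 days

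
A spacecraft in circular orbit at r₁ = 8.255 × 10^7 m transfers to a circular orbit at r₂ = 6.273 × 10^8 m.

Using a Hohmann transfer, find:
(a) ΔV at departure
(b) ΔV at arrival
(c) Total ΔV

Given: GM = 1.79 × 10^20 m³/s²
r₁ = 8.255 × 10^7 m
r₂ = 6.273 × 10^8 m
GM = 1.79 × 10^20 m³/s²
Transfer ellipse: a_t = (r₁ + r₂)/2 = 3.54925 × 10^8 m
Circular speed at r₁: v₁ = √(GM/r₁) = 1.47254 × 10^6 m/s
Transfer speed at r₁ (periapsis): v₁ₜ = √(GM(2/r₁ − 1/a_t)) = 1.95766 × 10^6 m/s
(a) ΔV₁ = v₁ₜ − v₁ = 485117 m/s ≈ 485.1 km/s
Circular speed at r₂: v₂ = √(GM/r₂) = 534182 m/s
Transfer speed at r₂ (apoapsis): v₂ₜ = √(GM(2/r₂ − 1/a_t)) = 257620 m/s
(b) ΔV₂ = v₂ − v₂ₜ = 276562 m/s ≈ 276.6 km/s
(c) ΔV_total = ΔV₁ + ΔV₂ = 761679 m/s ≈ 761.7 km/s

Final answer:
(a) ΔV₁ = 485.1 km/s
(b) ΔV₂ = 276.6 km/s
(c) ΔV_total = 761.7 km/s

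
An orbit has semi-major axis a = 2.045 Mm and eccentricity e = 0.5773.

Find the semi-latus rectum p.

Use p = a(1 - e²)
a = 2.045 Mm = 2.045 × 10^6 m
e = 0.5773,  e² = 0.333275,  1 − e² = 0.666725
p = a(1 − e²) = 2.045 × 10^6 m × 0.666725 = 1.36345 × 10^6 m ≈ 1.363 Mm

Final answer: p = 1.363 Mm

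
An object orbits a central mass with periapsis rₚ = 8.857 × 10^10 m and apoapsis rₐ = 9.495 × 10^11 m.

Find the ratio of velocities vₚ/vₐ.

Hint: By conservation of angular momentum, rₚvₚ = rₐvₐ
rₚ = 8.857 × 10^10 m
rₐ = 9.495 × 10^11 m
rₚvₚ = rₐvₐ  ⇒  vₚ/vₐ = rₐ/rₚ
vₚ/vₐ = (9.495 × 10^11) / (8.857 × 10^10) = 10.7203

Final answer: vₚ/vₐ = 10.72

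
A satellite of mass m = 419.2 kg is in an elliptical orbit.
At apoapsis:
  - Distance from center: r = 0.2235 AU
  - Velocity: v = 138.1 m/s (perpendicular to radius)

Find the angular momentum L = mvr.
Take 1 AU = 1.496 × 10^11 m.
r = 0.2235 AU = 3.34356 × 10^10 m
v = 138.1 m/s
vr = 138.1 × 3.34356 × 10^10 = 4.61746 × 10^12 m²/s
L = m × vr = 419.2 × 4.61746 × 10^12 = 1.93564 × 10^15 kg·m²/s ≈ 1.936 × 10^15 kg·m²/s

Final answer: L = 1.936 × 10^15 kg·m²/s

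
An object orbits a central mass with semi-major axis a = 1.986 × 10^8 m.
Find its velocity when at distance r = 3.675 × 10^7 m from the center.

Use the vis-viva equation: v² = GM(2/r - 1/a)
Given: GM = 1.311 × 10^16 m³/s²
a = 1.986 × 10^8 m
r = 3.675 × 10^7 m
GM = 1.311 × 10^16 m³/s²
2/r − 1/a = 5.44218 × 10^-8 − 5.03525 × 10^-9 = 4.93865 × 10^-8 m⁻¹
v² = GM (2/r − 1/a) = 6.47457 × 10^8 m²/s²
v = 25445.2 m/s ≈ 25.45 km/s

Final answer: 25.45 km/s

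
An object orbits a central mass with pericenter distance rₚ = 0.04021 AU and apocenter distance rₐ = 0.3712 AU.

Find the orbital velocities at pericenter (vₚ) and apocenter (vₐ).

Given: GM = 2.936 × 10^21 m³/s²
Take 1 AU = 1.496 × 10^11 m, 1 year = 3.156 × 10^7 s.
rₚ = 0.04021 AU = 6.01542 × 10^9 m
rₐ = 0.3712 AU = 5.55315 × 10^10 m
GM = 2.936 × 10^21 m³/s²
a = (rₚ + rₐ)/2 = 3.07735 × 10^10 m
Vis-viva: v² = GM (2/r − 1/a)
vₚ² = 2.936 × 10^21 × (3.32479 × 10^-10 − 3.24955 × 10^-11) = 8.80752 × 10^11 m²/s²
vₚ = 938484 m/s ≈ 198 AU/year
vₐ² = 2.936 × 10^21 × (3.60156 × 10^-11 − 3.24955 × 10^-11) = 1.03349 × 10^10 m²/s²
vₐ = 101661 m/s ≈ 21.45 AU/year

Final answer: vₚ = 198 AU/year, vₐ = 21.45 AU/year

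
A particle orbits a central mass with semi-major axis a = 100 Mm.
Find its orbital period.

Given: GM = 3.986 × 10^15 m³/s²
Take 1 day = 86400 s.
a = 100 Mm = 1 × 10^8 m
GM = 3.986 × 10^15 m³/s²
a³ = 1 × 10^24 m³
T = 2π √(a³/GM) = 2π √((1 × 10^24) / (3.986 × 10^15)) = 2π × 15839.1 s
T = 99520.2 s ≈ 1.152 days

Final answer: 1.152 days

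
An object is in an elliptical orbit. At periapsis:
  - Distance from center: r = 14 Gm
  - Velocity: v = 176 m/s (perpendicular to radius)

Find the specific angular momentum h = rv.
r = 14 Gm = 1.4 × 10^10 m
v = 176 m/s
h = rv = 1.4 × 10^10 × 176 = 2.464 × 10^12 m²/s ≈ 2.464 × 10^12 m²/s

Final answer: h = 2.464 × 10^12 m²/s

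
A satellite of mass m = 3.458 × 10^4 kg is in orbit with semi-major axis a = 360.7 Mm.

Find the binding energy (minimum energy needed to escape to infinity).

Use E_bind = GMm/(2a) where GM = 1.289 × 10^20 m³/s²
a = 360.7 Mm = 3.607 × 10^8 m
GM = 1.289 × 10^20 m³/s²
m = 3.458 × 10^4 kg
GMm = 1.289 × 10^20 × 34580 = 4.45736 × 10^24 m³·kg/s²
2a = 7.214 × 10^8 m
E_bind = GMm/(2a) = 6.17877 × 10^15 J ≈ 6.179 PJ

Final answer: 6.179 PJ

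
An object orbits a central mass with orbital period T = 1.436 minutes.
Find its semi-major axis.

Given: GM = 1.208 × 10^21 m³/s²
T = 1.436 minutes = 86.16 s
GM = 1.208 × 10^21 m³/s²
Kepler's third law: a³ = GM T² / (4π²)
T² = 7423.55 s²
a³ = (1.208 × 10^21) × 7423.55 / (4π²) = 2.27153 × 10^23 m³
a = (a³)^(1/3) = 6.10154 × 10^7 m ≈ 6.102 × 10^7 m

Final answer: 6.102 × 10^7 m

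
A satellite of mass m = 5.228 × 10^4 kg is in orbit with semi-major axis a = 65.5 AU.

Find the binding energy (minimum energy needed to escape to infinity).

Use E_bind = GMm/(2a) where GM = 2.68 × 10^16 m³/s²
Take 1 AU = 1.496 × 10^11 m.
a = 65.5 AU = 9.7988 × 10^12 m
GM = 2.68 × 10^16 m³/s²
m = 5.228 × 10^4 kg
GMm = 2.68 × 10^16 × 52280 = 1.4011 × 10^21 m³·kg/s²
2a = 1.95976 × 10^13 m
E_bind = GMm/(2a) = 7.14937 × 10^7 J ≈ 71.49 MJ

Final answer: 71.49 MJ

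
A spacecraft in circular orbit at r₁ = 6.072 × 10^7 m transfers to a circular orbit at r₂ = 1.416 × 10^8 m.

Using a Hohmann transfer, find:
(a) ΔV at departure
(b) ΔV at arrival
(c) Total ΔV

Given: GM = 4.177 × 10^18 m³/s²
r₁ = 6.072 × 10^7 m
r₂ = 1.416 × 10^8 m
GM = 4.177 × 10^18 m³/s²
Transfer ellipse: a_t = (r₁ + r₂)/2 = 1.0116 × 10^8 m
Circular speed at r₁: v₁ = √(GM/r₁) = 262281 m/s
Transfer speed at r₁ (periapsis): v₁ₜ = √(GM(2/r₁ − 1/a_t)) = 310308 m/s
(a) ΔV₁ = v₁ₜ − v₁ = 48027.7 m/s ≈ 48.03 km/s
Circular speed at r₂: v₂ = √(GM/r₂) = 171752 m/s
Transfer speed at r₂ (apoapsis): v₂ₜ = √(GM(2/r₂ − 1/a_t)) = 133064 m/s
(b) ΔV₂ = v₂ − v₂ₜ = 38687.1 m/s ≈ 38.69 km/s
(c) ΔV_total = ΔV₁ + ΔV₂ = 86714.8 m/s ≈ 86.71 km/s

Final answer:
(a) ΔV₁ = 48.03 km/s
(b) ΔV₂ = 38.69 km/s
(c) ΔV_total = 86.71 km/s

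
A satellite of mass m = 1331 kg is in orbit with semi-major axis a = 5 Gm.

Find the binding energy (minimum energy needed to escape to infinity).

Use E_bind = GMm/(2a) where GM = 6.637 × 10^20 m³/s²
a = 5 Gm = 5 × 10^9 m
GM = 6.637 × 10^20 m³/s²
m = 1331 kg
GMm = 6.637 × 10^20 × 1331 = 8.83385 × 10^23 m³·kg/s²
2a = 1 × 10^10 m
E_bind = GMm/(2a) = 8.83385 × 10^13 J ≈ 88.34 TJ

Final answer: 88.34 TJ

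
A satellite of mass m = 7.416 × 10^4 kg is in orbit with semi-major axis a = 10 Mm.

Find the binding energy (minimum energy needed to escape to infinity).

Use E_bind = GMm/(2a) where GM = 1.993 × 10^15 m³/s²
a = 10 Mm = 1 × 10^7 m
GM = 1.993 × 10^15 m³/s²
m = 7.416 × 10^4 kg
GMm = 1.993 × 10^15 × 74160 = 1.47801 × 10^20 m³·kg/s²
2a = 2 × 10^7 m
E_bind = GMm/(2a) = 7.39004 × 10^12 J ≈ 7.39 TJ

Final answer: 7.39 TJ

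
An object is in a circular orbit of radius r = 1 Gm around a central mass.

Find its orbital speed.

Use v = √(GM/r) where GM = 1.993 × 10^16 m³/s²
r = 1 Gm = 1 × 10^9 m
GM = 1.993 × 10^16 m³/s²
GM/r = (1.993 × 10^16) / (1 × 10^9) = 1.993 × 10^7 m²/s²
v = √(GM/r) = 4464.3 m/s ≈ 4.464 km/s

Final answer: 4.464 km/s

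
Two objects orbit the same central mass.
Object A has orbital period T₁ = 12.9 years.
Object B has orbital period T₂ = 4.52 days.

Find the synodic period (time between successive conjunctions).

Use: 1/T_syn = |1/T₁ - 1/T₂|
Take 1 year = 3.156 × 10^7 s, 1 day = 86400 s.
T₁ = 12.9 years = 4.07124 × 10^8 s
T₂ = 4.52 days = 390528 s
1/T₁ = 2.45625 × 10^-9 s⁻¹
1/T₂ = 2.56064 × 10^-6 s⁻¹
|1/T₁ − 1/T₂| = 2.55818 × 10^-6 s⁻¹
T_syn = 1 / |1/T₁ − 1/T₂| = 390903 s ≈ 4.524 days

Final answer: T_syn = 4.524 days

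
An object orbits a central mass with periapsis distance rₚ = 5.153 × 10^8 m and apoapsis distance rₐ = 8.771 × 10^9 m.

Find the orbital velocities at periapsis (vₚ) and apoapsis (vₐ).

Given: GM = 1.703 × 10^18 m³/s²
rₚ = 5.153 × 10^8 m
rₐ = 8.771 × 10^9 m
GM = 1.703 × 10^18 m³/s²
a = (rₚ + rₐ)/2 = 4.64315 × 10^9 m
Vis-viva: v² = GM (2/r − 1/a)
vₚ² = 1.703 × 10^18 × (3.88123 × 10^-9 − 2.15371 × 10^-10) = 6.24297 × 10^9 m²/s²
vₚ = 79012.4 m/s ≈ 79.01 km/s
vₐ² = 1.703 × 10^18 × (2.28024 × 10^-10 − 2.15371 × 10^-10) = 2.15483 × 10^7 m²/s²
vₐ = 4642.01 m/s ≈ 4.642 km/s

Final answer: vₚ = 79.01 km/s, vₐ = 4.642 km/s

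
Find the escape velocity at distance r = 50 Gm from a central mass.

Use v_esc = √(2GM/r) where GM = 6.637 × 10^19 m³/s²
r = 50 Gm = 5 × 10^10 m
GM = 6.637 × 10^19 m³/s²
2GM/r = 2 × (6.637 × 10^19) / (5 × 10^10) = 2.6548 × 10^9 m²/s²
v_esc = √(2GM/r) = 51524.8 m/s ≈ 51.52 km/s

Final answer: 51.52 km/s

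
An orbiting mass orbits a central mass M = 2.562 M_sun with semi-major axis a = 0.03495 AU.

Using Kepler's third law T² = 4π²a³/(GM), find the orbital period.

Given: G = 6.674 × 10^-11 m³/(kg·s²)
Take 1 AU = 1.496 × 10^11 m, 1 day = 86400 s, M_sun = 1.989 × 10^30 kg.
M = 2.562 M_sun = 5.09582 × 10^30 kg
GM = G × M = 6.674 × 10^-11 × 5.09582 × 10^30 = 3.40095 × 10^20 m³/s²
a = 0.03495 AU = 5.22852 × 10^9 m
a³ = 1.42934 × 10^29 m³
T = 2π √(a³/GM) = 2π √((1.42934 × 10^29) / (3.40095 × 10^20)) = 2π × 20500.7 s
T = 128810 s ≈ 1.491 days

Final answer: 1.491 days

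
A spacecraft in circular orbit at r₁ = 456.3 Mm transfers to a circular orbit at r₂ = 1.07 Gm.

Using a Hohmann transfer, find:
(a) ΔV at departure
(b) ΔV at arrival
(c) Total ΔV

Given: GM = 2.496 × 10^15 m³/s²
r₁ = 456.3 Mm = 4.563 × 10^8 m
r₂ = 1.07 Gm = 1.07 × 10^9 m
GM = 2.496 × 10^15 m³/s²
Transfer ellipse: a_t = (r₁ + r₂)/2 = 7.6315 × 10^8 m
Circular speed at r₁: v₁ = √(GM/r₁) = 2338.82 m/s
Transfer speed at r₁ (periapsis): v₁ₜ = √(GM(2/r₁ − 1/a_t)) = 2769.39 m/s
(a) ΔV₁ = v₁ₜ − v₁ = 430.568 m/s ≈ 430.6 m/s
Circular speed at r₂: v₂ = √(GM/r₂) = 1527.32 m/s
Transfer speed at r₂ (apoapsis): v₂ₜ = √(GM(2/r₂ − 1/a_t)) = 1181 m/s
(b) ΔV₂ = v₂ − v₂ₜ = 346.319 m/s ≈ 346.3 m/s
(c) ΔV_total = ΔV₁ + ΔV₂ = 776.887 m/s ≈ 776.9 m/s

Final answer:
(a) ΔV₁ = 430.6 m/s
(b) ΔV₂ = 346.3 m/s
(c) ΔV_total = 776.9 m/s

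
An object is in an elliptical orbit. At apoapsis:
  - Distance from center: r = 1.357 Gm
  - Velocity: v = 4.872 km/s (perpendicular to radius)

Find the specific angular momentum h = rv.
r = 1.357 Gm = 1.357 × 10^9 m
v = 4.872 km/s = 4872 m/s
h = rv = 1.357 × 10^9 × 4872 = 6.6113 × 10^12 m²/s ≈ 6.611 × 10^12 m²/s

Final answer: h = 6.611 × 10^12 m²/s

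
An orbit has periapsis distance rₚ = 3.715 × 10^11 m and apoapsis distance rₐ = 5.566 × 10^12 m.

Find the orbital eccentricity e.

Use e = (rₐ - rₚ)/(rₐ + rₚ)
rₚ = 3.715 × 10^11 m
rₐ = 5.566 × 10^12 m
rₐ − rₚ = 5.1945 × 10^12 m
rₐ + rₚ = 5.9375 × 10^12 m
e = (rₐ − rₚ)/(rₐ + rₚ) = 0.874863

Final answer: e = 0.8749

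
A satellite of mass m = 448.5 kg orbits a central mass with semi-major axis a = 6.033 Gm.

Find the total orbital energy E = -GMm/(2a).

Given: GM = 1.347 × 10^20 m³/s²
a = 6.033 Gm = 6.033 × 10^9 m
GM = 1.347 × 10^20 m³/s²
2a = 1.2066 × 10^10 m
GMm = 1.347 × 10^20 × 448.5 = 6.04129 × 10^22 m³·kg/s²
E = −GMm/(2a) = -5.00687 × 10^12 J ≈ -5.007 TJ

Final answer: -5.007 TJ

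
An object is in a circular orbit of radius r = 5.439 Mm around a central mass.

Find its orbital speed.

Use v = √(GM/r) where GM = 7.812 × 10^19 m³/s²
r = 5.439 Mm = 5.439 × 10^6 m
GM = 7.812 × 10^19 m³/s²
GM/r = (7.812 × 10^19) / (5.439 × 10^6) = 1.43629 × 10^13 m²/s²
v = √(GM/r) = 3.78985 × 10^6 m/s ≈ 3790 km/s

Final answer: 3790 km/s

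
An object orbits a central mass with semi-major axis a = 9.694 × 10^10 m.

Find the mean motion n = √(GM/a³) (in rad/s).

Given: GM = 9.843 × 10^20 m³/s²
a = 9.694 × 10^10 m
GM = 9.843 × 10^20 m³/s²
a³ = 9.1098 × 10^32 m³
GM/a³ = (9.843 × 10^20) / (9.1098 × 10^32) = 1.08048 × 10^-12 s⁻²
n = √(GM/a³) = 1.03946 × 10^-6 rad/s ≈ 1.039 × 10^-6 rad/s

Final answer: n = 1.039 × 10^-6 rad/s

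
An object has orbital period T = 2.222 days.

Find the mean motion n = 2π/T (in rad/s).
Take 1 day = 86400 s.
T = 2.222 days = 191981 s
n = 2π / 191981 s = 3.27282 × 10^-5 rad/s ≈ 3.273 × 10^-5 rad/s

Final answer: n = 3.273 × 10^-5 rad/s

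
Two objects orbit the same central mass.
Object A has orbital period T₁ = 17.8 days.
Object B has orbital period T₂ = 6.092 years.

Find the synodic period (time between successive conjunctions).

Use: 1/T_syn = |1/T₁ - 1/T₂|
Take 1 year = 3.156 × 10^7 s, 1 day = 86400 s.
T₁ = 17.8 days = 1.53792 × 10^6 s
T₂ = 6.092 years = 1.92264 × 10^8 s
1/T₁ = 6.50229 × 10^-7 s⁻¹
1/T₂ = 5.20119 × 10^-9 s⁻¹
|1/T₁ − 1/T₂| = 6.45028 × 10^-7 s⁻¹
T_syn = 1 / |1/T₁ − 1/T₂| = 1.55032 × 10^6 s ≈ 17.94 days

Final answer: T_syn = 17.94 days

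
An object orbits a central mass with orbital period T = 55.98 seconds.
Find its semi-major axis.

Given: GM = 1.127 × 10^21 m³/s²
T = 55.98 seconds
GM = 1.127 × 10^21 m³/s²
Kepler's third law: a³ = GM T² / (4π²)
T² = 3133.76 s²
a³ = (1.127 × 10^21) × 3133.76 / (4π²) = 8.94602 × 10^22 m³
a = (a³)^(1/3) = 4.47243 × 10^7 m ≈ 44.72 Mm

Final answer: 44.72 Mm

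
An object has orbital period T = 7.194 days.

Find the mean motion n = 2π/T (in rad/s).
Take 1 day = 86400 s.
T = 7.194 days = 621562 s
n = 2π / 621562 s = 1.01087 × 10^-5 rad/s ≈ 1.011 × 10^-5 rad/s

Final answer: n = 1.011 × 10^-5 rad/s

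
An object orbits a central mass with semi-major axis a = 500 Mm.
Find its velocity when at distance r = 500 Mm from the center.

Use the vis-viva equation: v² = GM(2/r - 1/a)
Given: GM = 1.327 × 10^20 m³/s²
a = 500 Mm = 5 × 10^8 m
r = 500 Mm = 5 × 10^8 m
GM = 1.327 × 10^20 m³/s²
2/r − 1/a = 4 × 10^-9 − 2 × 10^-9 = 2 × 10^-9 m⁻¹
v² = GM (2/r − 1/a) = 2.654 × 10^11 m²/s²
v = 515170 m/s ≈ 515.2 km/s

Final answer: 515.2 km/s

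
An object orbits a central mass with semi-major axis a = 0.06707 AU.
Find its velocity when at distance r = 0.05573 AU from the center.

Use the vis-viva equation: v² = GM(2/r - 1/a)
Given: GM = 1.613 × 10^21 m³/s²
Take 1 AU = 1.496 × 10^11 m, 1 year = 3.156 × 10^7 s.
a = 0.06707 AU = 1.00337 × 10^10 m
r = 0.05573 AU = 8.33721 × 10^9 m
GM = 1.613 × 10^21 m³/s²
2/r − 1/a = 2.39888 × 10^-10 − 9.96644 × 10^-11 = 1.40224 × 10^-10 m⁻¹
v² = GM (2/r − 1/a) = 2.26181 × 10^11 m²/s²
v = 475585 m/s ≈ 100.3 AU/year

Final answer: 100.3 AU/year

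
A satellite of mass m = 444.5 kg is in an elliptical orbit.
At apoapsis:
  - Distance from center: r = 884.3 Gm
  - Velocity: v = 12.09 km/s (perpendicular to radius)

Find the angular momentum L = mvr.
r = 884.3 Gm = 8.843 × 10^11 m
v = 12.09 km/s = 12090 m/s
vr = 12090 × 8.843 × 10^11 = 1.06912 × 10^16 m²/s
L = m × vr = 444.5 × 1.06912 × 10^16 = 4.75223 × 10^18 kg·m²/s ≈ 4.752 × 10^18 kg·m²/s

Final answer: L = 4.752 × 10^18 kg·m²/s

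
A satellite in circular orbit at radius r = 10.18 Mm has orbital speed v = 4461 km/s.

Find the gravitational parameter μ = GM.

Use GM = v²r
r = 10.18 Mm = 1.018 × 10^7 m
v = 4461 km/s = 4.461 × 10^6 m/s
v² = 1.99005 × 10^13 m²/s²
GM = v²r = 1.99005 × 10^13 × 1.018 × 10^7 = 2.02587 × 10^20 m³/s²
GM ≈ 2.026 × 10^20 m³/s²

Final answer: GM = 2.026 × 10^20 m³/s²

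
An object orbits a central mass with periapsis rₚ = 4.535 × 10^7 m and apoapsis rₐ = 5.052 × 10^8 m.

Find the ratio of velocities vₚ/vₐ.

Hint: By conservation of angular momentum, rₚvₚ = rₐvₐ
rₚ = 4.535 × 10^7 m
rₐ = 5.052 × 10^8 m
rₚvₚ = rₐvₐ  ⇒  vₚ/vₐ = rₐ/rₚ
vₚ/vₐ = (5.052 × 10^8) / (4.535 × 10^7) = 11.14

Final answer: vₚ/vₐ = 11.14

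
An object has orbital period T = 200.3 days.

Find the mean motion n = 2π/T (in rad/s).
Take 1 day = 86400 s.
T = 200.3 days = 1.73059 × 10^7 s
n = 2π / (1.73059 × 10^7 s) = 3.63066 × 10^-7 rad/s ≈ 3.631 × 10^-7 rad/s

Final answer: n = 3.631 × 10^-7 rad/s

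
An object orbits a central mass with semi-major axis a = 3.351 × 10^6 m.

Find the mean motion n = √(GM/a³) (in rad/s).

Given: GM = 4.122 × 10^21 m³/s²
a = 3.351 × 10^6 m
GM = 4.122 × 10^21 m³/s²
a³ = 3.76291 × 10^19 m³
GM/a³ = (4.122 × 10^21) / (3.76291 × 10^19) = 109.543 s⁻²
n = √(GM/a³) = 10.4663 rad/s ≈ 10.47 rad/s

Final answer: n = 10.47 rad/s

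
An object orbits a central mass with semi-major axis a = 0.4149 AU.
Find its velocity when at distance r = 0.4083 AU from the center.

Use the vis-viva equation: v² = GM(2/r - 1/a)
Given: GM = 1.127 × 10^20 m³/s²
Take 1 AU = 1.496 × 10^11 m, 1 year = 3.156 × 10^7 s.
a = 0.4149 AU = 6.2069 × 10^10 m
r = 0.4083 AU = 6.10817 × 10^10 m
GM = 1.127 × 10^20 m³/s²
2/r − 1/a = 3.2743 × 10^-11 − 1.61111 × 10^-11 = 1.66319 × 10^-11 m⁻¹
v² = GM (2/r − 1/a) = 1.87442 × 10^9 m²/s²
v = 43294.6 m/s ≈ 9.134 AU/year

Final answer: 9.134 AU/year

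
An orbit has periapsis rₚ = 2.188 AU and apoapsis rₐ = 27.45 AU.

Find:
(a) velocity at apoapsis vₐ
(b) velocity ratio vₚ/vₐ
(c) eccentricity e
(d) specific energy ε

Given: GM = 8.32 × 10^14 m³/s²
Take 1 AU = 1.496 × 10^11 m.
rₚ = 2.188 AU = 3.27325 × 10^11 m
rₐ = 27.45 AU = 4.10652 × 10^12 m
GM = 8.32 × 10^14 m³/s²
a = (rₚ + rₐ)/2 = 2.21692 × 10^12 m
e = (rₐ − rₚ)/(rₐ + rₚ) = (3.7792 × 10^12) / (4.43384 × 10^12) = 0.852352
(a) vₐ² = GM (2/rₐ − 1/a) = 8.32 × 10^14 × (4.8703 × 10^-13 − 4.51076 × 10^-13) = 29.9142 m²/s²;  vₐ = 5.46939 m/s ≈ 5.469 m/s
(b) vₚ/vₐ = rₐ/rₚ (angular momentum) = (4.10652 × 10^12) / (3.27325 × 10^11) = 12.5457 ≈ 12.55
(c) e = 0.852352 ≈ 0.8524
(d) 2a = 4.43384 × 10^12 m;  ε = −GM/(2a) = -187.648 J/kg ≈ -187.6 J/kg

Final answer:
(a) velocity at apoapsis vₐ = 5.469 m/s
(b) velocity ratio vₚ/vₐ = 12.55
(c) eccentricity e = 0.8524
(d) specific energy ε = -187.6 J/kg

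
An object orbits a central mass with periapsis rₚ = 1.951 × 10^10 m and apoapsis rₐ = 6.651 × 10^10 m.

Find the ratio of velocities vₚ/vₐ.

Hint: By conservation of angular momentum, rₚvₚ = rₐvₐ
rₚ = 1.951 × 10^10 m
rₐ = 6.651 × 10^10 m
rₚvₚ = rₐvₐ  ⇒  vₚ/vₐ = rₐ/rₚ
vₚ/vₐ = (6.651 × 10^10) / (1.951 × 10^10) = 3.40902

Final answer: vₚ/vₐ = 3.409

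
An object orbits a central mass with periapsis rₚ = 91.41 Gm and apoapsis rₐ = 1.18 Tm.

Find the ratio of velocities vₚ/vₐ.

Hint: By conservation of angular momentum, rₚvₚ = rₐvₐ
rₚ = 91.41 Gm = 9.141 × 10^10 m
rₐ = 1.18 Tm = 1.18 × 10^12 m
rₚvₚ = rₐvₐ  ⇒  vₚ/vₐ = rₐ/rₚ
vₚ/vₐ = (1.18 × 10^12) / (9.141 × 10^10) = 12.9089

Final answer: vₚ/vₐ = 12.91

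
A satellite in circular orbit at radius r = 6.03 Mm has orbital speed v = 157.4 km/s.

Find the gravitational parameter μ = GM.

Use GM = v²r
r = 6.03 Mm = 6.03 × 10^6 m
v = 157.4 km/s = 157400 m/s
v² = 2.47748 × 10^10 m²/s²
GM = v²r = 2.47748 × 10^10 × 6.03 × 10^6 = 1.49392 × 10^17 m³/s²
GM ≈ 1.494 × 10^17 m³/s²

Final answer: GM = 1.494 × 10^17 m³/s²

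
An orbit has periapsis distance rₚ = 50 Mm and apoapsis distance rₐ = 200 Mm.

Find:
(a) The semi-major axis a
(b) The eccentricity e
rₚ = 50 Mm = 5 × 10^7 m
rₐ = 200 Mm = 2 × 10^8 m
(a) a = (rₚ + rₐ)/2 = 1.25 × 10^8 m ≈ 125 Mm
(b) e = (rₐ − rₚ)/(rₐ + rₚ) = (1.5 × 10^8) / (2.5 × 10^8) = 0.6

Final answer:
(a) a = 125 Mm
(b) e = 0.6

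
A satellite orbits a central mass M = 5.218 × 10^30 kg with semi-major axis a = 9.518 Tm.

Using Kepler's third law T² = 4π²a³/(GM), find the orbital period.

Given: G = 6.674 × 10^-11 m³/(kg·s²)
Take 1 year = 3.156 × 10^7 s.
M = 5.218 × 10^30 kg
GM = G × M = 6.674 × 10^-11 × 5.218 × 10^30 = 3.48249 × 10^20 m³/s²
a = 9.518 Tm = 9.518 × 10^12 m
a³ = 8.62258 × 10^38 m³
T = 2π √(a³/GM) = 2π √((8.62258 × 10^38) / (3.48249 × 10^20)) = 2π × 1.57352 × 10^9 s
T = 9.88674 × 10^9 s ≈ 313.3 years

Final answer: 313.3 years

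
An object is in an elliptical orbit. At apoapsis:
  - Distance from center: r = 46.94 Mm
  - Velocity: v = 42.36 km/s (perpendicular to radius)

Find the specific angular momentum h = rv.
r = 46.94 Mm = 4.694 × 10^7 m
v = 42.36 km/s = 42360 m/s
h = rv = 4.694 × 10^7 × 42360 = 1.98838 × 10^12 m²/s ≈ 1.988 × 10^12 m²/s

Final answer: h = 1.988 × 10^12 m²/s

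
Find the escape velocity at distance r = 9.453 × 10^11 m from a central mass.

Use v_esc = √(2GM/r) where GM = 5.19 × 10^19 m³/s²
r = 9.453 × 10^11 m
GM = 5.19 × 10^19 m³/s²
2GM/r = 2 × (5.19 × 10^19) / (9.453 × 10^11) = 1.09806 × 10^8 m²/s²
v_esc = √(2GM/r) = 10478.9 m/s ≈ 10.48 km/s

Final answer: 10.48 km/s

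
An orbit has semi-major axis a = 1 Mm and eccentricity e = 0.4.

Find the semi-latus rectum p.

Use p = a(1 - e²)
a = 1 Mm = 1 × 10^6 m
e = 0.4,  e² = 0.16,  1 − e² = 0.84
p = a(1 − e²) = 1 × 10^6 m × 0.84 = 840000 m ≈ 840 km

Final answer: p = 840 km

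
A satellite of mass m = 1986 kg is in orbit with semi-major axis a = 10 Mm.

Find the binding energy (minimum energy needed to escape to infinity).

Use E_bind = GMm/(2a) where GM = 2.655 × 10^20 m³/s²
a = 10 Mm = 1 × 10^7 m
GM = 2.655 × 10^20 m³/s²
m = 1986 kg
GMm = 2.655 × 10^20 × 1986 = 5.27283 × 10^23 m³·kg/s²
2a = 2 × 10^7 m
E_bind = GMm/(2a) = 2.63641 × 10^16 J ≈ 26.36 PJ

Final answer: 26.36 PJ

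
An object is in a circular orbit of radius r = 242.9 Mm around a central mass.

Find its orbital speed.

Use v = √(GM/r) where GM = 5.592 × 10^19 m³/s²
r = 242.9 Mm = 2.429 × 10^8 m
GM = 5.592 × 10^19 m³/s²
GM/r = (5.592 × 10^19) / (2.429 × 10^8) = 2.30218 × 10^11 m²/s²
v = √(GM/r) = 479811 m/s ≈ 479.8 km/s

Final answer: 479.8 km/s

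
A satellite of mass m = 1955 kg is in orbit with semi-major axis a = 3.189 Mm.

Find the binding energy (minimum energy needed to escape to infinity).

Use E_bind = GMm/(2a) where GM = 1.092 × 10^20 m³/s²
a = 3.189 Mm = 3.189 × 10^6 m
GM = 1.092 × 10^20 m³/s²
m = 1955 kg
GMm = 1.092 × 10^20 × 1955 = 2.13486 × 10^23 m³·kg/s²
2a = 6.378 × 10^6 m
E_bind = GMm/(2a) = 3.34722 × 10^16 J ≈ 33.47 PJ

Final answer: 33.47 PJ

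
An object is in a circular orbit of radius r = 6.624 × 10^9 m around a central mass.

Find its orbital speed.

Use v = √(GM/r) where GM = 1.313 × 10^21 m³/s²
r = 6.624 × 10^9 m
GM = 1.313 × 10^21 m³/s²
GM/r = (1.313 × 10^21) / (6.624 × 10^9) = 1.98219 × 10^11 m²/s²
v = √(GM/r) = 445217 m/s ≈ 445.2 km/s

Final answer: 445.2 km/s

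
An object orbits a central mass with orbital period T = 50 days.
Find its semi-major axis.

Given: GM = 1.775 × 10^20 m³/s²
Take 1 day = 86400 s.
T = 50 days = 4.32 × 10^6 s
GM = 1.775 × 10^20 m³/s²
Kepler's third law: a³ = GM T² / (4π²)
T² = 1.86624 × 10^13 s²
a³ = (1.775 × 10^20) × (1.86624 × 10^13) / (4π²) = 8.39085 × 10^31 m³
a = (a³)^(1/3) = 4.37793 × 10^10 m ≈ 43.78 Gm

Final answer: 43.78 Gm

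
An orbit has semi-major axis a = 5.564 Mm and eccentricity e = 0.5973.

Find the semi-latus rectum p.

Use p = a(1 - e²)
a = 5.564 Mm = 5.564 × 10^6 m
e = 0.5973,  e² = 0.356767,  1 − e² = 0.643233
p = a(1 − e²) = 5.564 × 10^6 m × 0.643233 = 3.57895 × 10^6 m ≈ 3.579 Mm

Final answer: p = 3.579 Mm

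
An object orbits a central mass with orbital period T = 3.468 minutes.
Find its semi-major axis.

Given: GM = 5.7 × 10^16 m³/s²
T = 3.468 minutes = 208.08 s
GM = 5.7 × 10^16 m³/s²
Kepler's third law: a³ = GM T² / (4π²)
T² = 43297.3 s²
a³ = (5.7 × 10^16) × 43297.3 / (4π²) = 6.25138 × 10^19 m³
a = (a³)^(1/3) = 3.96879 × 10^6 m ≈ 3.969 × 10^6 m

Final answer: 3.969 × 10^6 m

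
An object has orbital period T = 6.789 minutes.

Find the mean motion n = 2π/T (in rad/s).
T = 6.789 minutes = 407.34 s
n = 2π / 407.34 s = 0.0154249 rad/s ≈ 0.01542 rad/s

Final answer: n = 0.01542 rad/s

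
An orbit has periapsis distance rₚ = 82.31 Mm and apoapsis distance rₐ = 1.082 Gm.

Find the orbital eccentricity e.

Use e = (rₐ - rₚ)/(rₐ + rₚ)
rₚ = 82.31 Mm = 8.231 × 10^7 m
rₐ = 1.082 Gm = 1.082 × 10^9 m
rₐ − rₚ = 9.9969 × 10^8 m
rₐ + rₚ = 1.16431 × 10^9 m
e = (rₐ − rₚ)/(rₐ + rₚ) = 0.858612

Final answer: e = 0.8586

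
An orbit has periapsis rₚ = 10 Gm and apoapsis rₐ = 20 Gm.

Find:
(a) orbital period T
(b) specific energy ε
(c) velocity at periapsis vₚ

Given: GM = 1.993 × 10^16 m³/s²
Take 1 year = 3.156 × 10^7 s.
rₚ = 10 Gm = 1 × 10^10 m
rₐ = 20 Gm = 2 × 10^10 m
GM = 1.993 × 10^16 m³/s²
a = (rₚ + rₐ)/2 = 1.5 × 10^10 m
e = (rₐ − rₚ)/(rₐ + rₚ) = (1 × 10^10) / (3 × 10^10) = 0.333333
(a) a³ = 3.375 × 10^30 m³;  T = 2π √(a³/GM) = 2π × 1.30132 × 10^7 s = 8.17642 × 10^7 s ≈ 2.591 years
(b) 2a = 3 × 10^10 m;  ε = −GM/(2a) = -664333 J/kg ≈ -664.3 kJ/kg
(c) vₚ² = GM (2/rₚ − 1/a) = 1.993 × 10^16 × (2 × 10^-10 − 6.66667 × 10^-11) = 2.65733 × 10^6 m²/s²;  vₚ = 1630.13 m/s ≈ 1.63 km/s

Final answer:
(a) orbital period T = 2.591 years
(b) specific energy ε = -664.3 kJ/kg
(c) velocity at periapsis vₚ = 1.63 km/s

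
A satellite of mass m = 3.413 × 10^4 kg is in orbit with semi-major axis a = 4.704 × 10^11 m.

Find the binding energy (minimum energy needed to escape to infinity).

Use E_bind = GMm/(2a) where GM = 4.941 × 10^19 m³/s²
a = 4.704 × 10^11 m
GM = 4.941 × 10^19 m³/s²
m = 3.413 × 10^4 kg
GMm = 4.941 × 10^19 × 34130 = 1.68636 × 10^24 m³·kg/s²
2a = 9.408 × 10^11 m
E_bind = GMm/(2a) = 1.79248 × 10^12 J ≈ 1.792 TJ

Final answer: 1.792 TJ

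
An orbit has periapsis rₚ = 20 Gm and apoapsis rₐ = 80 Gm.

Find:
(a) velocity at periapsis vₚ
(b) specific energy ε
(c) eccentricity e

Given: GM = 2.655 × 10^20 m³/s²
rₚ = 20 Gm = 2 × 10^10 m
rₐ = 80 Gm = 8 × 10^10 m
GM = 2.655 × 10^20 m³/s²
a = (rₚ + rₐ)/2 = 5 × 10^10 m
e = (rₐ − rₚ)/(rₐ + rₚ) = (6 × 10^10) / (1 × 10^11) = 0.6
(a) vₚ² = GM (2/rₚ − 1/a) = 2.655 × 10^20 × (1 × 10^-10 − 2 × 10^-11) = 2.124 × 10^10 m²/s²;  vₚ = 145739 m/s ≈ 145.7 km/s
(b) 2a = 1 × 10^11 m;  ε = −GM/(2a) = -2.655 × 10^9 J/kg ≈ -2.655 GJ/kg
(c) e = 0.6 ≈ 0.6

Final answer:
(a) velocity at periapsis vₚ = 145.7 km/s
(b) specific energy ε = -2.655 GJ/kg
(c) eccentricity e = 0.6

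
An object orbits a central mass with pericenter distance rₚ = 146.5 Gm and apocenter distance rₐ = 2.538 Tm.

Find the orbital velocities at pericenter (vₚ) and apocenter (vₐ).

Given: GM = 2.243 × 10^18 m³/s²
rₚ = 146.5 Gm = 1.465 × 10^11 m
rₐ = 2.538 Tm = 2.538 × 10^12 m
GM = 2.243 × 10^18 m³/s²
a = (rₚ + rₐ)/2 = 1.34225 × 10^12 m
Vis-viva: v² = GM (2/r − 1/a)
vₚ² = 2.243 × 10^18 × (1.36519 × 10^-11 − 7.45018 × 10^-13) = 2.89501 × 10^7 m²/s²
vₚ = 5380.53 m/s ≈ 5.381 km/s
vₐ² = 2.243 × 10^18 × (7.88022 × 10^-13 − 7.45018 × 10^-13) = 96458.8 m²/s²
vₐ = 310.578 m/s ≈ 310.6 m/s

Final answer: vₚ = 5.381 km/s, vₐ = 310.6 m/s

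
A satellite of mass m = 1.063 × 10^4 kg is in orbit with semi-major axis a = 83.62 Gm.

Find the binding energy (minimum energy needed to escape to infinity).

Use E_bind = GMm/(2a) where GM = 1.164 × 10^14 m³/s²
a = 83.62 Gm = 8.362 × 10^10 m
GM = 1.164 × 10^14 m³/s²
m = 1.063 × 10^4 kg
GMm = 1.164 × 10^14 × 10630 = 1.23733 × 10^18 m³·kg/s²
2a = 1.6724 × 10^11 m
E_bind = GMm/(2a) = 7.39854 × 10^6 J ≈ 7.399 MJ

Final answer: 7.399 MJ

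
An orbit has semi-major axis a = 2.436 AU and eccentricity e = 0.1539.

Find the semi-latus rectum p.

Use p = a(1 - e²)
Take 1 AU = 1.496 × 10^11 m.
a = 2.436 AU = 3.64426 × 10^11 m
e = 0.1539,  e² = 0.0236852,  1 − e² = 0.976315
p = a(1 − e²) = 3.64426 × 10^11 m × 0.976315 = 3.55794 × 10^11 m ≈ 2.378 AU

Final answer: p = 2.378 AU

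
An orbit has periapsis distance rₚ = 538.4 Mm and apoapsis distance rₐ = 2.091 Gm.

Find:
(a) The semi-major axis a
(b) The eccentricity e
rₚ = 538.4 Mm = 5.384 × 10^8 m
rₐ = 2.091 Gm = 2.091 × 10^9 m
(a) a = (rₚ + rₐ)/2 = 1.3147 × 10^9 m ≈ 1.315 Gm
(b) e = (rₐ − rₚ)/(rₐ + rₚ) = (1.5526 × 10^9) / (2.6294 × 10^9) = 0.590477

Final answer:
(a) a = 1.315 Gm
(b) e = 0.5905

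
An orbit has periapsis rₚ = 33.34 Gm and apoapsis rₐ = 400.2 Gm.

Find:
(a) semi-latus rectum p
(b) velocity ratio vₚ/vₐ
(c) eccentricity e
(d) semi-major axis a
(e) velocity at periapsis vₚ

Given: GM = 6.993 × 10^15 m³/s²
rₚ = 33.34 Gm = 3.334 × 10^10 m
rₐ = 400.2 Gm = 4.002 × 10^11 m
GM = 6.993 × 10^15 m³/s²
a = (rₚ + rₐ)/2 = 2.1677 × 10^11 m
e = (rₐ − rₚ)/(rₐ + rₚ) = (3.6686 × 10^11) / (4.3354 × 10^11) = 0.846196
(a) 1 − e² = 0.283952;  p = a(1 − e²) = 2.1677 × 10^11 × 0.283952 = 6.15522 × 10^10 m ≈ 61.55 Gm
(b) vₚ/vₐ = rₐ/rₚ (angular momentum) = (4.002 × 10^11) / (3.334 × 10^10) = 12.0036 ≈ 12
(c) e = 0.846196 ≈ 0.8462
(d) a = 2.1677 × 10^11 m ≈ 216.8 Gm
(e) vₚ² = GM (2/rₚ − 1/a) = 6.993 × 10^15 × (5.9988 × 10^-11 − 4.61318 × 10^-12) = 387236 m²/s²;  vₚ = 622.283 m/s ≈ 622.3 m/s

Final answer:
(a) semi-latus rectum p = 61.55 Gm
(b) velocity ratio vₚ/vₐ = 12
(c) eccentricity e = 0.8462
(d) semi-major axis a = 216.8 Gm
(e) velocity at periapsis vₚ = 622.3 m/s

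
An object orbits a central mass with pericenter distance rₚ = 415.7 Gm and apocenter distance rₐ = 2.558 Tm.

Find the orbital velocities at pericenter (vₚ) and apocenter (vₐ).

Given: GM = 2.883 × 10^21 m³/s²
rₚ = 415.7 Gm = 4.157 × 10^11 m
rₐ = 2.558 Tm = 2.558 × 10^12 m
GM = 2.883 × 10^21 m³/s²
a = (rₚ + rₐ)/2 = 1.48685 × 10^12 m
Vis-viva: v² = GM (2/r − 1/a)
vₚ² = 2.883 × 10^21 × (4.81116 × 10^-12 − 6.72563 × 10^-13) = 1.19316 × 10^10 m²/s²
vₚ = 109232 m/s ≈ 109.2 km/s
vₐ² = 2.883 × 10^21 × (7.81861 × 10^-13 − 6.72563 × 10^-13) = 3.15106 × 10^8 m²/s²
vₐ = 17751.2 m/s ≈ 17.75 km/s

Final answer: vₚ = 109.2 km/s, vₐ = 17.75 km/s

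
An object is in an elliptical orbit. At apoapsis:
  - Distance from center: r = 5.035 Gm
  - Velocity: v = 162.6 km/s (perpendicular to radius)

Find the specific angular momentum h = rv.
r = 5.035 Gm = 5.035 × 10^9 m
v = 162.6 km/s = 162600 m/s
h = rv = 5.035 × 10^9 × 162600 = 8.18691 × 10^14 m²/s ≈ 8.187 × 10^14 m²/s

Final answer: h = 8.187 × 10^14 m²/s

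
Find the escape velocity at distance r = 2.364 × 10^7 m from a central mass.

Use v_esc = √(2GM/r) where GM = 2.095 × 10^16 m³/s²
r = 2.364 × 10^7 m
GM = 2.095 × 10^16 m³/s²
2GM/r = 2 × (2.095 × 10^16) / (2.364 × 10^7) = 1.77242 × 10^9 m²/s²
v_esc = √(2GM/r) = 42100.1 m/s ≈ 42.1 km/s

Final answer: 42.1 km/s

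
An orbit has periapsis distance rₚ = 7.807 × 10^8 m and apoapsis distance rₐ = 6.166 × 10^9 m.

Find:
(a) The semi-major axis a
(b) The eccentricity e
rₚ = 7.807 × 10^8 m
rₐ = 6.166 × 10^9 m
(a) a = (rₚ + rₐ)/2 = 3.47335 × 10^9 m ≈ 3.473 × 10^9 m
(b) e = (rₐ − rₚ)/(rₐ + rₚ) = (5.3853 × 10^9) / (6.9467 × 10^9) = 0.775231

Final answer:
(a) a = 3.473 × 10^9 m
(b) e = 0.7752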